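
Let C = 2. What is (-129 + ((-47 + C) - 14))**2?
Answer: 35344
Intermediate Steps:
(-129 + ((-47 + C) - 14))**2 = (-129 + ((-47 + 2) - 14))**2 = (-129 + (-45 - 14))**2 = (-129 - 59)**2 = (-188)**2 = 35344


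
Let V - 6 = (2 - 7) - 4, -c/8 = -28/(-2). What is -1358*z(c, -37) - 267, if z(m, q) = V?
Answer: 3807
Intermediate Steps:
c = -112 (c = -(-224)/(-2) = -(-224)*(-1)/2 = -8*14 = -112)
V = -3 (V = 6 + ((2 - 7) - 4) = 6 + (-5 - 4) = 6 - 9 = -3)
z(m, q) = -3
-1358*z(c, -37) - 267 = -1358*(-3) - 267 = 4074 - 267 = 3807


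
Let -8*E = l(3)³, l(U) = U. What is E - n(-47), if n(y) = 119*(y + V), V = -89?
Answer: 129445/8 ≈ 16181.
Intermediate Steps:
n(y) = -10591 + 119*y (n(y) = 119*(y - 89) = 119*(-89 + y) = -10591 + 119*y)
E = -27/8 (E = -⅛*3³ = -⅛*27 = -27/8 ≈ -3.3750)
E - n(-47) = -27/8 - (-10591 + 119*(-47)) = -27/8 - (-10591 - 5593) = -27/8 - 1*(-16184) = -27/8 + 16184 = 129445/8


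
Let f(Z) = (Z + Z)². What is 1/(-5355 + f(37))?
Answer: 1/121 ≈ 0.0082645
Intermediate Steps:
f(Z) = 4*Z² (f(Z) = (2*Z)² = 4*Z²)
1/(-5355 + f(37)) = 1/(-5355 + 4*37²) = 1/(-5355 + 4*1369) = 1/(-5355 + 5476) = 1/121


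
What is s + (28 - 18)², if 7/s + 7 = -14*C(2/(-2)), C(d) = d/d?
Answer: 299/3 ≈ 99.667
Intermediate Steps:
C(d) = 1
s = -⅓ (s = 7/(-7 - 14*1) = 7/(-7 - 14) = 7/(-21) = 7*(-1/21) = -⅓ ≈ -0.33333)
s + (28 - 18)² = -⅓ + (28 - 18)² = -⅓ + 10² = -⅓ + 100 = 299/3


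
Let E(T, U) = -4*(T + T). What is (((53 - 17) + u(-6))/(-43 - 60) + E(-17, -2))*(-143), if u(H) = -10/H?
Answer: -5993273/309 ≈ -19396.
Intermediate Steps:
E(T, U) = -8*T
(((53 - 17) + u(-6))/(-43 - 60) + E(-17, -2))*(-143) = (((53 - 17) - 10/(-6))/(-43 - 60) - 8*(-17))*(-143) = ((36 - 10*(-⅙))/(-103) + 136)*(-143) = ((36 + 5/3)*(-1/103) + 136)*(-143) = ((113/3)*(-1/103) + 136)*(-143) = (-113/309 + 136)*(-143) = (41911/309)*(-143) = -5993273/309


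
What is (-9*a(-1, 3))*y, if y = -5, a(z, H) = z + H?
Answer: 90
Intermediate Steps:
a(z, H) = H + z
(-9*a(-1, 3))*y = -9*(3 - 1)*(-5) = -9*2*(-5) = -18*(-5) = 90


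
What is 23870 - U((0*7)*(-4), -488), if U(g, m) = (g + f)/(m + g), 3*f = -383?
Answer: 34945297/1464 ≈ 23870.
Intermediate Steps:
f = -383/3 (f = (⅓)*(-383) = -383/3 ≈ -127.67)
U(g, m) = (-383/3 + g)/(g + m) (U(g, m) = (g - 383/3)/(m + g) = (-383/3 + g)/(g + m))
23870 - U((0*7)*(-4), -488) = 23870 - (-383/3 + (0*7)*(-4))/((0*7)*(-4) - 488) = 23870 - (-383/3 + 0*(-4))/(0*(-4) - 488) = 23870 - (-383/3 + 0)/(0 - 488) = 23870 - (-383)/((-488)*3) = 23870 - (-1)*(-383)/(488*3) = 23870 - 1*383/1464 = 23870 - 383/1464 = 34945297/1464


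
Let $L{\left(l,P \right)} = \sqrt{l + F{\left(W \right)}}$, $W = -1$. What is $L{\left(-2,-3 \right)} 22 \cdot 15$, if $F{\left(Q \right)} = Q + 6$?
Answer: $330 \sqrt{3} \approx 571.58$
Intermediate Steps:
$F{\left(Q \right)} = 6 + Q$
$L{\left(l,P \right)} = \sqrt{5 + l}$ ($L{\left(l,P \right)} = \sqrt{l + \left(6 - 1\right)} = \sqrt{l + 5} = \sqrt{5 + l}$)
$L{\left(-2,-3 \right)} 22 \cdot 15 = \sqrt{5 - 2} \cdot 22 \cdot 15 = \sqrt{3} \cdot 22 \cdot 15 = 22 \sqrt{3} \cdot 15 = 330 \sqrt{3}$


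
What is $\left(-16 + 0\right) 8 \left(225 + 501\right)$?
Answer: $-92928$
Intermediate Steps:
$\left(-16 + 0\right) 8 \left(225 + 501\right) = \left(-16\right) 8 \cdot 726 = \left(-128\right) 726 = -92928$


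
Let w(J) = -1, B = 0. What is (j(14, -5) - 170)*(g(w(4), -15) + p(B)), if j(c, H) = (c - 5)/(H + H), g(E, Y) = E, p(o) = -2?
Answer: 5127/10 ≈ 512.70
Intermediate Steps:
j(c, H) = (-5 + c)/(2*H) (j(c, H) = (-5 + c)/((2*H)) = (-5 + c)*(1/(2*H)) = (-5 + c)/(2*H))
(j(14, -5) - 170)*(g(w(4), -15) + p(B)) = ((1/2)*(-5 + 14)/(-5) - 170)*(-1 - 2) = ((1/2)*(-1/5)*9 - 170)*(-3) = (-9/10 - 170)*(-3) = -1709/10*(-3) = 5127/10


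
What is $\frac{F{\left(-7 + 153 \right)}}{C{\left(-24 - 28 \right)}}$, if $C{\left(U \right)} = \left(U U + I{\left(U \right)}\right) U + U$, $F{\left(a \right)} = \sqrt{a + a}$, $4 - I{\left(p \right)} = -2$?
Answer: $- \frac{\sqrt{73}}{70486} \approx -0.00012122$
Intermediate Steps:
$I{\left(p \right)} = 6$ ($I{\left(p \right)} = 4 - -2 = 4 + 2 = 6$)
$F{\left(a \right)} = \sqrt{2} \sqrt{a}$ ($F{\left(a \right)} = \sqrt{2 a} = \sqrt{2} \sqrt{a}$)
$C{\left(U \right)} = U + U \left(6 + U^{2}\right)$ ($C{\left(U \right)} = \left(U U + 6\right) U + U = \left(U^{2} + 6\right) U + U = \left(6 + U^{2}\right) U + U = U \left(6 + U^{2}\right) + U = U + U \left(6 + U^{2}\right)$)
$\frac{F{\left(-7 + 153 \right)}}{C{\left(-24 - 28 \right)}} = \frac{\sqrt{2} \sqrt{-7 + 153}}{\left(-24 - 28\right) \left(7 + \left(-24 - 28\right)^{2}\right)} = \frac{\sqrt{2} \sqrt{146}}{\left(-52\right) \left(7 + \left(-52\right)^{2}\right)} = \frac{2 \sqrt{73}}{\left(-52\right) \left(7 + 2704\right)} = \frac{2 \sqrt{73}}{\left(-52\right) 2711} = \frac{2 \sqrt{73}}{-140972} = 2 \sqrt{73} \left(- \frac{1}{140972}\right) = - \frac{\sqrt{73}}{70486}$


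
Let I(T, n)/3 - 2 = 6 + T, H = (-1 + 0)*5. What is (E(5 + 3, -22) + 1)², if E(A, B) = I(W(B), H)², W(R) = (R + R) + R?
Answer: 916696729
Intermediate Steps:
W(R) = 3*R (W(R) = 2*R + R = 3*R)
H = -5 (H = -1*5 = -5)
I(T, n) = 24 + 3*T (I(T, n) = 6 + 3*(6 + T) = 6 + (18 + 3*T) = 24 + 3*T)
E(A, B) = (24 + 9*B)² (E(A, B) = (24 + 3*(3*B))² = (24 + 9*B)²)
(E(5 + 3, -22) + 1)² = (9*(8 + 3*(-22))² + 1)² = (9*(8 - 66)² + 1)² = (9*(-58)² + 1)² = (9*3364 + 1)² = (30276 + 1)² = 30277² = 916696729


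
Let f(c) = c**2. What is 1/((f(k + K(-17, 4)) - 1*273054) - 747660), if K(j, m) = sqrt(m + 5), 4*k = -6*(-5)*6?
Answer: -1/1018410 ≈ -9.8192e-7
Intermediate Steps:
k = 45 (k = (-6*(-5)*6)/4 = (30*6)/4 = (1/4)*180 = 45)
K(j, m) = sqrt(5 + m)
1/((f(k + K(-17, 4)) - 1*273054) - 747660) = 1/(((45 + sqrt(5 + 4))**2 - 1*273054) - 747660) = 1/(((45 + sqrt(9))**2 - 273054) - 747660) = 1/(((45 + 3)**2 - 273054) - 747660) = 1/((48**2 - 273054) - 747660) = 1/((2304 - 273054) - 747660) = 1/(-270750 - 747660) = 1/(-1018410) = -1/1018410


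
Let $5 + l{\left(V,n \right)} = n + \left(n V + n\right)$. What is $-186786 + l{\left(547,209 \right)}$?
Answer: $-72050$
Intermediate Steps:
$l{\left(V,n \right)} = -5 + 2 n + V n$ ($l{\left(V,n \right)} = -5 + \left(n + \left(n V + n\right)\right) = -5 + \left(n + \left(V n + n\right)\right) = -5 + \left(n + \left(n + V n\right)\right) = -5 + \left(2 n + V n\right) = -5 + 2 n + V n$)
$-186786 + l{\left(547,209 \right)} = -186786 + \left(-5 + 2 \cdot 209 + 547 \cdot 209\right) = -186786 + \left(-5 + 418 + 114323\right) = -186786 + 114736 = -72050$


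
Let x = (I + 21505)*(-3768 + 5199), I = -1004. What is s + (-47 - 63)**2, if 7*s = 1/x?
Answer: 2484838055701/205358517 ≈ 12100.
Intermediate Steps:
x = 29336931 (x = (-1004 + 21505)*(-3768 + 5199) = 20501*1431 = 29336931)
s = 1/205358517 (s = (1/7)/29336931 = (1/7)*(1/29336931) = 1/205358517 ≈ 4.8695e-9)
s + (-47 - 63)**2 = 1/205358517 + (-47 - 63)**2 = 1/205358517 + (-110)**2 = 1/205358517 + 12100 = 2484838055701/205358517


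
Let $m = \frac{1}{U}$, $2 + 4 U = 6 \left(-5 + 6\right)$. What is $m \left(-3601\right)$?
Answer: $-3601$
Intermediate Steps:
$U = 1$ ($U = - \frac{1}{2} + \frac{6 \left(-5 + 6\right)}{4} = - \frac{1}{2} + \frac{6 \cdot 1}{4} = - \frac{1}{2} + \frac{1}{4} \cdot 6 = - \frac{1}{2} + \frac{3}{2} = 1$)
$m = 1$ ($m = 1^{-1} = 1$)
$m \left(-3601\right) = 1 \left(-3601\right) = -3601$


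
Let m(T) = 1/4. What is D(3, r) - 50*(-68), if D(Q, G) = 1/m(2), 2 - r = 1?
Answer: 3404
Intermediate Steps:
r = 1 (r = 2 - 1*1 = 2 - 1 = 1)
m(T) = ¼
D(Q, G) = 4 (D(Q, G) = 1/(¼) = 4)
D(3, r) - 50*(-68) = 4 - 50*(-68) = 4 + 3400 = 3404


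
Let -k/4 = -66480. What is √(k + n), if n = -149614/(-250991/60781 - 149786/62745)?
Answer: 45*√88111634710925586264998/24852573161 ≈ 537.47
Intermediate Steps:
k = 265920 (k = -4*(-66480) = 265920)
n = 570583487065830/24852573161 (n = -149614/(-250991*1/60781 - 149786*1/62745) = -149614/(-250991/60781 - 149786/62745) = -149614/(-24852573161/3813703845) = -149614*(-3813703845/24852573161) = 570583487065830/24852573161 ≈ 22959.)
√(k + n) = √(265920 + 570583487065830/24852573161) = √(7179379742038950/24852573161) = 45*√88111634710925586264998/24852573161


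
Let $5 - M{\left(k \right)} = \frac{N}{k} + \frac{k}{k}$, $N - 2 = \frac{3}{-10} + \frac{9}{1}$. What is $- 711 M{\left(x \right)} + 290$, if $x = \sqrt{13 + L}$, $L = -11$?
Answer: $-2554 + \frac{76077 \sqrt{2}}{20} \approx 2825.5$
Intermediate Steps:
$N = \frac{107}{10}$ ($N = 2 + \left(\frac{3}{-10} + \frac{9}{1}\right) = 2 + \left(3 \left(- \frac{1}{10}\right) + 9 \cdot 1\right) = 2 + \left(- \frac{3}{10} + 9\right) = 2 + \frac{87}{10} = \frac{107}{10} \approx 10.7$)
$x = \sqrt{2}$ ($x = \sqrt{13 - 11} = \sqrt{2} \approx 1.4142$)
$M{\left(k \right)} = 4 - \frac{107}{10 k}$ ($M{\left(k \right)} = 5 - \left(\frac{107}{10 k} + \frac{k}{k}\right) = 5 - \left(\frac{107}{10 k} + 1\right) = 5 - \left(1 + \frac{107}{10 k}\right) = 4 - \frac{107}{10 k}$)
$- 711 M{\left(x \right)} + 290 = - 711 \left(4 - \frac{107}{10 \sqrt{2}}\right) + 290 = - 711 \left(4 - \frac{107 \frac{\sqrt{2}}{2}}{10}\right) + 290 = - 711 \left(4 - \frac{107 \sqrt{2}}{20}\right) + 290 = \left(-2844 + \frac{76077 \sqrt{2}}{20}\right) + 290 = -2554 + \frac{76077 \sqrt{2}}{20}$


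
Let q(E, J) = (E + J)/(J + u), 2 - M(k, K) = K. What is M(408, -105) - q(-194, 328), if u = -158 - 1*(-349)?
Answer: 55399/519 ≈ 106.74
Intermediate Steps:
M(k, K) = 2 - K
u = 191 (u = -158 + 349 = 191)
q(E, J) = (E + J)/(191 + J) (q(E, J) = (E + J)/(J + 191) = (E + J)/(191 + J))
M(408, -105) - q(-194, 328) = (2 - 1*(-105)) - (-194 + 328)/(191 + 328) = (2 + 105) - 134/519 = 107 - 134/519 = 55399/519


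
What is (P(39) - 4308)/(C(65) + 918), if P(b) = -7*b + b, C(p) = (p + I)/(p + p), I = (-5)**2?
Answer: -19682/3981 ≈ -4.9440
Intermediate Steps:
I = 25
C(p) = (25 + p)/(2*p) (C(p) = (p + 25)/(p + p) = (25 + p)/((2*p)) = (25 + p)*(1/(2*p)) = (25 + p)/(2*p))
P(b) = -6*b
(P(39) - 4308)/(C(65) + 918) = (-6*39 - 4308)/((1/2)*(25 + 65)/65 + 918) = (-234 - 4308)/((1/2)*(1/65)*90 + 918) = -4542/(9/13 + 918) = -4542/11943/13 = -4542*13/11943 = -19682/3981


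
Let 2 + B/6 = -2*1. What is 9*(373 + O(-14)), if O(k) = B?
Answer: 3141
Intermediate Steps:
B = -24 (B = -12 + 6*(-2*1) = -12 + 6*(-2) = -12 - 12 = -24)
O(k) = -24
9*(373 + O(-14)) = 9*(373 - 24) = 9*349 = 3141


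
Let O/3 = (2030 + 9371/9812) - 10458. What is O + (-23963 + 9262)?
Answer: -392304707/9812 ≈ -39982.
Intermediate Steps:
O = -248058495/9812 (O = 3*((2030 + 9371/9812) - 10458) = 3*(19927731/9812 - 10458) = 3*(-82686165/9812) = -248058495/9812 ≈ -25281.)
O + (-23963 + 9262) = -248058495/9812 + (-23963 + 9262) = -248058495/9812 - 14701 = -392304707/9812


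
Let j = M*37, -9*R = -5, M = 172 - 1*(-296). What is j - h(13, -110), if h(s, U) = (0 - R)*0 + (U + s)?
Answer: 17413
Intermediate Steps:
M = 468 (M = 172 + 296 = 468)
R = 5/9 (R = -⅑*(-5) = 5/9 ≈ 0.55556)
h(s, U) = U + s (h(s, U) = (0 - 1*5/9)*0 + (U + s) = (0 - 5/9)*0 + (U + s) = -5/9*0 + (U + s) = 0 + (U + s) = U + s)
j = 17316 (j = 468*37 = 17316)
j - h(13, -110) = 17316 - (-110 + 13) = 17316 - 1*(-97) = 17316 + 97 = 17413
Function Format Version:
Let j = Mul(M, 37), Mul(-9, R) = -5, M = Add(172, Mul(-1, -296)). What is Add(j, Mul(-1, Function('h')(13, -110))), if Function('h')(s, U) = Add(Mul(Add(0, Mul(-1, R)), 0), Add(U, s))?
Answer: 17413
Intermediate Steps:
M = 468 (M = Add(172, 296) = 468)
R = Rational(5, 9) (R = Mul(Rational(-1, 9), -5) = Rational(5, 9) ≈ 0.55556)
Function('h')(s, U) = Add(U, s) (Function('h')(s, U) = Add(Mul(Add(0, Mul(-1, Rational(5, 9))), 0), Add(U, s)) = Add(Mul(Add(0, Rational(-5, 9)), 0), Add(U, s)) = Add(Mul(Rational(-5, 9), 0), Add(U, s)) = Add(0, Add(U, s)) = Add(U, s))
j = 17316 (j = Mul(468, 37) = 17316)
Add(j, Mul(-1, Function('h')(13, -110))) = Add(17316, Mul(-1, Add(-110, 13))) = Add(17316, Mul(-1, -97)) = Add(17316, 97) = 17413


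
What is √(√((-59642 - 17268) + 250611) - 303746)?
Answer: √(-303746 + √173701) ≈ 550.75*I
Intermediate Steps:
√(√((-59642 - 17268) + 250611) - 303746) = √(√(-76910 + 250611) - 303746) = √(√173701 - 303746) = √(-303746 + √173701)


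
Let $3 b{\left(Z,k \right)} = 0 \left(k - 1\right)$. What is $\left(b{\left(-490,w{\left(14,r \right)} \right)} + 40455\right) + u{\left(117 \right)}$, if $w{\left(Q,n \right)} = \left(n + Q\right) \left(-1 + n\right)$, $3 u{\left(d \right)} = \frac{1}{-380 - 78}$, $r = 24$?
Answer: $\frac{55585169}{1374} \approx 40455.0$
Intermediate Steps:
$u{\left(d \right)} = - \frac{1}{1374}$ ($u{\left(d \right)} = \frac{1}{3 \left(-380 - 78\right)} = \frac{1}{3 \left(-458\right)} = \frac{1}{3} \left(- \frac{1}{458}\right) = - \frac{1}{1374}$)
$w{\left(Q,n \right)} = \left(-1 + n\right) \left(Q + n\right)$ ($w{\left(Q,n \right)} = \left(Q + n\right) \left(-1 + n\right) = \left(-1 + n\right) \left(Q + n\right)$)
$b{\left(Z,k \right)} = 0$ ($b{\left(Z,k \right)} = \frac{0 \left(k - 1\right)}{3} = \frac{0 \left(-1 + k\right)}{3} = \frac{1}{3} \cdot 0 = 0$)
$\left(b{\left(-490,w{\left(14,r \right)} \right)} + 40455\right) + u{\left(117 \right)} = \left(0 + 40455\right) - \frac{1}{1374} = 40455 - \frac{1}{1374} = \frac{55585169}{1374}$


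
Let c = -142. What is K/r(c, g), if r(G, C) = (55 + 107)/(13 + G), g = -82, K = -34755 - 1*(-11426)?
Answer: 1003147/54 ≈ 18577.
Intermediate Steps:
K = -23329 (K = -34755 + 11426 = -23329)
r(G, C) = 162/(13 + G)
K/r(c, g) = -23329/(162/(13 - 142)) = -23329/(162/(-129)) = -23329/(162*(-1/129)) = -23329/(-54/43) = -23329*(-43/54) = 1003147/54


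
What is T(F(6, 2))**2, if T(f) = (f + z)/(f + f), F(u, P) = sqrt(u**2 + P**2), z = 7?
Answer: 89/160 + 7*sqrt(10)/40 ≈ 1.1096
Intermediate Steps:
F(u, P) = sqrt(P**2 + u**2)
T(f) = (7 + f)/(2*f) (T(f) = (f + 7)/(f + f) = (7 + f)/((2*f)) = (7 + f)*(1/(2*f)) = (7 + f)/(2*f))
T(F(6, 2))**2 = ((7 + sqrt(2**2 + 6**2))/(2*(sqrt(2**2 + 6**2))))**2 = ((7 + sqrt(4 + 36))/(2*(sqrt(4 + 36))))**2 = ((7 + sqrt(40))/(2*(sqrt(40))))**2 = ((7 + 2*sqrt(10))/(2*((2*sqrt(10)))))**2 = ((sqrt(10)/20)*(7 + 2*sqrt(10))/2)**2 = (sqrt(10)*(7 + 2*sqrt(10))/40)**2 = (7 + 2*sqrt(10))**2/160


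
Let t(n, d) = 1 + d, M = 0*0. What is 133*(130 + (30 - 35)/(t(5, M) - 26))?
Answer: 86583/5 ≈ 17317.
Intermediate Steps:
M = 0
133*(130 + (30 - 35)/(t(5, M) - 26)) = 133*(130 + (30 - 35)/((1 + 0) - 26)) = 133*(130 - 5/(1 - 26)) = 133*(130 - 5/(-25)) = 133*(130 - 5*(-1/25)) = 133*(130 + ⅕) = 133*(651/5) = 86583/5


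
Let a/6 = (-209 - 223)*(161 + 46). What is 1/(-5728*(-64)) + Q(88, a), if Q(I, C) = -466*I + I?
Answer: -15000944639/366592 ≈ -40920.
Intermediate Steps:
a = -536544 (a = 6*((-209 - 223)*(161 + 46)) = 6*(-432*207) = 6*(-89424) = -536544)
Q(I, C) = -465*I
1/(-5728*(-64)) + Q(88, a) = 1/(-5728*(-64)) - 465*88 = 1/366592 - 40920 = -15000944639/366592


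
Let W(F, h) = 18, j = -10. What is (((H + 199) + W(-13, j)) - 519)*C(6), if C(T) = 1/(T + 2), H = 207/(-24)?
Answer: -2485/64 ≈ -38.828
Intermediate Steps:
H = -69/8 (H = 207*(-1/24) = -69/8 ≈ -8.6250)
C(T) = 1/(2 + T)
(((H + 199) + W(-13, j)) - 519)*C(6) = (((-69/8 + 199) + 18) - 519)/(2 + 6) = ((1523/8 + 18) - 519)/8 = (1667/8 - 519)*(⅛) = -2485/8*⅛ = -2485/64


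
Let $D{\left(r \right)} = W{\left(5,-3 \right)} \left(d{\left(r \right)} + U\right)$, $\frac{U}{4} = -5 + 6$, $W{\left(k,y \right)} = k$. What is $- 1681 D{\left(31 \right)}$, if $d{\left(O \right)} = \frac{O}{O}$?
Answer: $-42025$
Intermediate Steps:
$U = 4$ ($U = 4 \left(-5 + 6\right) = 4 \cdot 1 = 4$)
$d{\left(O \right)} = 1$
$D{\left(r \right)} = 25$ ($D{\left(r \right)} = 5 \left(1 + 4\right) = 5 \cdot 5 = 25$)
$- 1681 D{\left(31 \right)} = \left(-1681\right) 25 = -42025$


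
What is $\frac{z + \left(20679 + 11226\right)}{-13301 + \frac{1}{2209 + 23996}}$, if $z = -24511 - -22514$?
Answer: $- \frac{195934785}{87138176} \approx -2.2486$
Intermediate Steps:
$z = -1997$ ($z = -24511 + 22514 = -1997$)
$\frac{z + \left(20679 + 11226\right)}{-13301 + \frac{1}{2209 + 23996}} = \frac{-1997 + \left(20679 + 11226\right)}{-13301 + \frac{1}{2209 + 23996}} = \frac{-1997 + 31905}{-13301 + \frac{1}{26205}} = \frac{29908}{-13301 + \frac{1}{26205}} = \frac{29908}{- \frac{348552704}{26205}} = 29908 \left(- \frac{26205}{348552704}\right) = - \frac{195934785}{87138176}$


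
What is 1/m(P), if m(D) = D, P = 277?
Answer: 1/277 ≈ 0.0036101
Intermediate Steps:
1/m(P) = 1/277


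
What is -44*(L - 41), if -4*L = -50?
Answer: 1254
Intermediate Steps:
L = 25/2 (L = -¼*(-50) = 25/2 ≈ 12.500)
-44*(L - 41) = -44*(25/2 - 41) = -44*(-57/2) = 1254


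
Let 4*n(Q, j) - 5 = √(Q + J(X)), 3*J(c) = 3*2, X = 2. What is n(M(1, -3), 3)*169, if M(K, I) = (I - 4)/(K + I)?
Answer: 845/4 + 169*√22/8 ≈ 310.33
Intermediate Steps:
J(c) = 2 (J(c) = (3*2)/3 = (⅓)*6 = 2)
M(K, I) = (-4 + I)/(I + K)
n(Q, j) = 5/4 + √(2 + Q)/4 (n(Q, j) = 5/4 + √(Q + 2)/4 = 5/4 + √(2 + Q)/4)
n(M(1, -3), 3)*169 = (5/4 + √(2 + (-4 - 3)/(-3 + 1))/4)*169 = (5/4 + √(2 - 7/(-2))/4)*169 = (5/4 + √(2 - ½*(-7))/4)*169 = (5/4 + √(2 + 7/2)/4)*169 = (5/4 + √(11/2)/4)*169 = (5/4 + (√22/2)/4)*169 = (5/4 + √22/8)*169 = 845/4 + 169*√22/8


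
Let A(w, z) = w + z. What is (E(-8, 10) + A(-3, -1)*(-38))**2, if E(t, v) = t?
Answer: 20736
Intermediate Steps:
(E(-8, 10) + A(-3, -1)*(-38))**2 = (-8 + (-3 - 1)*(-38))**2 = (-8 - 4*(-38))**2 = (-8 + 152)**2 = 144**2 = 20736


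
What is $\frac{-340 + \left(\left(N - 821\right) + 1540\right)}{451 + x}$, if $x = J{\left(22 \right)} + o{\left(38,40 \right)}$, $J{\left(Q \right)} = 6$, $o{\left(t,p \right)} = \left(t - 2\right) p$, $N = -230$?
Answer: $\frac{149}{1897} \approx 0.078545$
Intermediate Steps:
$o{\left(t,p \right)} = p \left(-2 + t\right)$ ($o{\left(t,p \right)} = \left(-2 + t\right) p = p \left(-2 + t\right)$)
$x = 1446$ ($x = 6 + 40 \left(-2 + 38\right) = 6 + 40 \cdot 36 = 6 + 1440 = 1446$)
$\frac{-340 + \left(\left(N - 821\right) + 1540\right)}{451 + x} = \frac{-340 + \left(\left(-230 - 821\right) + 1540\right)}{451 + 1446} = \frac{-340 + \left(-1051 + 1540\right)}{1897} = \left(-340 + 489\right) \frac{1}{1897} = 149 \cdot \frac{1}{1897} = \frac{149}{1897}$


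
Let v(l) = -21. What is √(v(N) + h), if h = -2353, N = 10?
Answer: I*√2374 ≈ 48.724*I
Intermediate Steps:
√(v(N) + h) = √(-21 - 2353) = √(-2374) = I*√2374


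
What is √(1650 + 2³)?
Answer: √1658 ≈ 40.719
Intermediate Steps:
√(1650 + 2³) = √(1650 + 8) = √1658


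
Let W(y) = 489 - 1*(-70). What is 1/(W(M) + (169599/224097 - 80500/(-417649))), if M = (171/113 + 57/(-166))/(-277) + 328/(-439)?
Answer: 31197962651/17469285342326 ≈ 0.0017859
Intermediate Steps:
M = -1713910703/2281029074 (M = (171*(1/113) + 57*(-1/166))*(-1/277) + 328*(-1/439) = (171/113 - 57/166)*(-1/277) - 328/439 = (21945/18758)*(-1/277) - 328/439 = -21945/5195966 - 328/439 = -1713910703/2281029074 ≈ -0.75138)
W(y) = 559 (W(y) = 489 + 70 = 559)
1/(W(M) + (169599/224097 - 80500/(-417649))) = 1/(559 + (169599/224097 - 80500/(-417649))) = 1/(559 + (169599*(1/224097) - 80500*(-1/417649))) = 1/(559 + (56533/74699 + 80500/417649)) = 1/(559 + 29624220417/31197962651) = 1/(17469285342326/31197962651) = 31197962651/17469285342326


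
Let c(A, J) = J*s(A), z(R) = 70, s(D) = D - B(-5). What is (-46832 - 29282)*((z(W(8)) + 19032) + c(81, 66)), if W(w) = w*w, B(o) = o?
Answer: -1885952692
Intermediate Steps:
W(w) = w²
s(D) = 5 + D (s(D) = D - 1*(-5) = D + 5 = 5 + D)
c(A, J) = J*(5 + A)
(-46832 - 29282)*((z(W(8)) + 19032) + c(81, 66)) = (-46832 - 29282)*((70 + 19032) + 66*(5 + 81)) = -76114*(19102 + 66*86) = -76114*(19102 + 5676) = -76114*24778 = -1885952692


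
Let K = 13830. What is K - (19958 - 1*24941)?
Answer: 18813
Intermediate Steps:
K - (19958 - 1*24941) = 13830 - (19958 - 1*24941) = 13830 - (19958 - 24941) = 13830 - 1*(-4983) = 13830 + 4983 = 18813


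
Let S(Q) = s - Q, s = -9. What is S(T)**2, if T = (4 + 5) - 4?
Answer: 196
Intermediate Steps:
T = 5 (T = 9 - 4 = 5)
S(Q) = -9 - Q
S(T)**2 = (-9 - 1*5)**2 = (-9 - 5)**2 = (-14)**2 = 196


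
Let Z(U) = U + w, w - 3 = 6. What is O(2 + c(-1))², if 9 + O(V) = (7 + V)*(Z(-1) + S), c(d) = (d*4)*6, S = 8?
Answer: 62001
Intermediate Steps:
w = 9 (w = 3 + 6 = 9)
c(d) = 24*d (c(d) = (4*d)*6 = 24*d)
Z(U) = 9 + U (Z(U) = U + 9 = 9 + U)
O(V) = 103 + 16*V (O(V) = -9 + (7 + V)*((9 - 1) + 8) = -9 + (7 + V)*(8 + 8) = -9 + (7 + V)*16 = -9 + (112 + 16*V) = 103 + 16*V)
O(2 + c(-1))² = (103 + 16*(2 + 24*(-1)))² = (103 + 16*(2 - 24))² = (103 + 16*(-22))² = (103 - 352)² = (-249)² = 62001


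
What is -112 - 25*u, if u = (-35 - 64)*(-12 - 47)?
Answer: -146137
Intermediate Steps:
u = 5841 (u = -99*(-59) = 5841)
-112 - 25*u = -112 - 25*5841 = -112 - 146025 = -146137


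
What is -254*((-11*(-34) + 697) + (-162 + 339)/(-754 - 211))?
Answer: -262467852/965 ≈ -2.7199e+5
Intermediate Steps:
-254*((-11*(-34) + 697) + (-162 + 339)/(-754 - 211)) = -254*((374 + 697) + 177/(-965)) = -254*(1071 + 177*(-1/965)) = -254*(1071 - 177/965) = -254*1033338/965 = -262467852/965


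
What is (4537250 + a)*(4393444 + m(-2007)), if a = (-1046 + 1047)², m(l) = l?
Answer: 19925051919687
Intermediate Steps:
a = 1 (a = 1² = 1)
(4537250 + a)*(4393444 + m(-2007)) = (4537250 + 1)*(4393444 - 2007) = 4537251*4391437 = 19925051919687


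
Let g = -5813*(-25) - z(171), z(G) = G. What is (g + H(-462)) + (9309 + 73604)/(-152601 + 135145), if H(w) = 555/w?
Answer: 195095234267/1344112 ≈ 1.4515e+5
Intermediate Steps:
g = 145154 (g = -5813*(-25) - 1*171 = 145325 - 171 = 145154)
(g + H(-462)) + (9309 + 73604)/(-152601 + 135145) = (145154 + 555/(-462)) + (9309 + 73604)/(-152601 + 135145) = (145154 + 555*(-1/462)) + 82913/(-17456) = (145154 - 185/154) + 82913*(-1/17456) = 22353531/154 - 82913/17456 = 195095234267/1344112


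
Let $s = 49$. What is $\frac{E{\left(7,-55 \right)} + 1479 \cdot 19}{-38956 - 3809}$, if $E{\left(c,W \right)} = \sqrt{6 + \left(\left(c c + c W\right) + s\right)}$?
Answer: $- \frac{9367}{14255} - \frac{i \sqrt{281}}{42765} \approx -0.6571 - 0.00039198 i$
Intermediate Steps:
$E{\left(c,W \right)} = \sqrt{55 + c^{2} + W c}$ ($E{\left(c,W \right)} = \sqrt{6 + \left(\left(c c + c W\right) + 49\right)} = \sqrt{6 + \left(\left(c^{2} + W c\right) + 49\right)} = \sqrt{6 + \left(49 + c^{2} + W c\right)} = \sqrt{55 + c^{2} + W c}$)
$\frac{E{\left(7,-55 \right)} + 1479 \cdot 19}{-38956 - 3809} = \frac{\sqrt{55 + 7^{2} - 385} + 1479 \cdot 19}{-38956 - 3809} = \frac{\sqrt{55 + 49 - 385} + 28101}{-42765} = \left(\sqrt{-281} + 28101\right) \left(- \frac{1}{42765}\right) = \left(i \sqrt{281} + 28101\right) \left(- \frac{1}{42765}\right) = \left(28101 + i \sqrt{281}\right) \left(- \frac{1}{42765}\right) = - \frac{9367}{14255} - \frac{i \sqrt{281}}{42765}$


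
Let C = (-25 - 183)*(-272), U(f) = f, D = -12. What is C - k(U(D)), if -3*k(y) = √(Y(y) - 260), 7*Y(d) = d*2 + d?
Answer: 56576 + 8*I*√203/21 ≈ 56576.0 + 5.4277*I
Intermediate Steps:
Y(d) = 3*d/7 (Y(d) = (d*2 + d)/7 = (2*d + d)/7 = (3*d)/7 = 3*d/7)
k(y) = -√(-260 + 3*y/7)/3 (k(y) = -√(3*y/7 - 260)/3 = -√(-260 + 3*y/7)/3)
C = 56576 (C = -208*(-272) = 56576)
C - k(U(D)) = 56576 - (-1)*√(-12740 + 21*(-12))/21 = 56576 - (-1)*√(-12740 - 252)/21 = 56576 - (-1)*√(-12992)/21 = 56576 - (-1)*8*I*√203/21 = 56576 - (-8)*I*√203/21 = 56576 + 8*I*√203/21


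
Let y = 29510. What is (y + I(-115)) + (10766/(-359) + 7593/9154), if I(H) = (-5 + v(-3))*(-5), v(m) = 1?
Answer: 96948199503/3286286 ≈ 29501.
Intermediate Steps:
I(H) = 20 (I(H) = (-5 + 1)*(-5) = -4*(-5) = 20)
(y + I(-115)) + (10766/(-359) + 7593/9154) = (29510 + 20) + (10766/(-359) + 7593/9154) = 29530 + (10766*(-1/359) + 7593*(1/9154)) = 29530 + (-10766/359 + 7593/9154) = 29530 - 95826077/3286286 = 96948199503/3286286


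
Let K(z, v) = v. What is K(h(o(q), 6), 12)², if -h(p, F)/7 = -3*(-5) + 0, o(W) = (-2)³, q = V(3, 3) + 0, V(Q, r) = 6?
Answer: 144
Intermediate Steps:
q = 6 (q = 6 + 0 = 6)
o(W) = -8
h(p, F) = -105 (h(p, F) = -7*(-3*(-5) + 0) = -7*(15 + 0) = -7*15 = -105)
K(h(o(q), 6), 12)² = 12² = 144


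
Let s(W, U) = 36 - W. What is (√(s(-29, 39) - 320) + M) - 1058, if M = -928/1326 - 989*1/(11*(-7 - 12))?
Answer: -146045155/138567 + I*√255 ≈ -1054.0 + 15.969*I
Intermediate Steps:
M = 558731/138567 (M = -928*1/1326 - 989/(11*(-19)) = -464/663 - 989/(-209) = -464/663 - 989*(-1/209) = -464/663 + 989/209 = 558731/138567 ≈ 4.0322)
(√(s(-29, 39) - 320) + M) - 1058 = (√((36 - 1*(-29)) - 320) + 558731/138567) - 1058 = (√((36 + 29) - 320) + 558731/138567) - 1058 = (√(65 - 320) + 558731/138567) - 1058 = (√(-255) + 558731/138567) - 1058 = (I*√255 + 558731/138567) - 1058 = (558731/138567 + I*√255) - 1058 = -146045155/138567 + I*√255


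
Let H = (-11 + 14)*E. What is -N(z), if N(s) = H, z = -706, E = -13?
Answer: 39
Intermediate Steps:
H = -39 (H = (-11 + 14)*(-13) = 3*(-13) = -39)
N(s) = -39
-N(z) = -1*(-39) = 39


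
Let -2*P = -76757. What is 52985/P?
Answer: 105970/76757 ≈ 1.3806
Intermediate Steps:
P = 76757/2 (P = -1/2*(-76757) = 76757/2 ≈ 38379.)
52985/P = 52985/(76757/2) = 52985*(2/76757) = 105970/76757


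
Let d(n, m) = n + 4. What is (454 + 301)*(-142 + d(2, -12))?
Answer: -102680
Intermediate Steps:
d(n, m) = 4 + n
(454 + 301)*(-142 + d(2, -12)) = (454 + 301)*(-142 + (4 + 2)) = 755*(-142 + 6) = 755*(-136) = -102680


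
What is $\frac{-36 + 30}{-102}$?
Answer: $\frac{1}{17} \approx 0.058824$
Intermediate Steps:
$\frac{-36 + 30}{-102} = \left(- \frac{1}{102}\right) \left(-6\right) = \frac{1}{17}$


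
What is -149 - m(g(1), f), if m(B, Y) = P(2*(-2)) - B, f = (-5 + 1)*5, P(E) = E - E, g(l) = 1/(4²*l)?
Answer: -2383/16 ≈ -148.94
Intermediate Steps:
g(l) = 1/(16*l)
P(E) = 0
f = -20 (f = -4*5 = -20)
m(B, Y) = -B (m(B, Y) = 0 - B = -B)
-149 - m(g(1), f) = -149 - (-1)*(1/16)/1 = -149 - (-1)*(1/16)*1 = -149 - (-1)/16 = -149 - 1*(-1/16) = -149 + 1/16 = -2383/16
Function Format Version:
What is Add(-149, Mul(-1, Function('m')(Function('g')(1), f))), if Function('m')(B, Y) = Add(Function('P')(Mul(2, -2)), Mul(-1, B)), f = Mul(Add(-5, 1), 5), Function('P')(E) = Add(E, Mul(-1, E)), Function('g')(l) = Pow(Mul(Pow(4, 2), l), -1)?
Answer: Rational(-2383, 16) ≈ -148.94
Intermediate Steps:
Function('g')(l) = Mul(Rational(1, 16), Pow(l, -1)) (Function('g')(l) = Pow(Mul(16, l), -1) = Mul(Rational(1, 16), Pow(l, -1)))
Function('P')(E) = 0
f = -20 (f = Mul(-4, 5) = -20)
Function('m')(B, Y) = Mul(-1, B) (Function('m')(B, Y) = Add(0, Mul(-1, B)) = Mul(-1, B))
Add(-149, Mul(-1, Function('m')(Function('g')(1), f))) = Add(-149, Mul(-1, Mul(-1, Mul(Rational(1, 16), Pow(1, -1))))) = Add(-149, Mul(-1, Mul(-1, Mul(Rational(1, 16), 1)))) = Add(-149, Mul(-1, Mul(-1, Rational(1, 16)))) = Add(-149, Mul(-1, Rational(-1, 16))) = Add(-149, Rational(1, 16)) = Rational(-2383, 16)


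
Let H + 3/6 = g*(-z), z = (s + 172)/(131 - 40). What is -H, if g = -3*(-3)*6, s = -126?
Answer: 5059/182 ≈ 27.797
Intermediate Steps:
z = 46/91 (z = (-126 + 172)/(131 - 40) = 46/91 ≈ 0.50549)
g = 54 (g = 9*6 = 54)
H = -5059/182 (H = -½ + 54*(-1*46/91) = -½ + 54*(-46/91) = -½ - 2484/91 = -5059/182 ≈ -27.797)
-H = -1*(-5059/182) = 5059/182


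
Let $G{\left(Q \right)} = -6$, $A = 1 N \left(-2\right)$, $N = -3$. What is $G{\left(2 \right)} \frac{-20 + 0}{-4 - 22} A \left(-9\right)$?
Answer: $\frac{3240}{13} \approx 249.23$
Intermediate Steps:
$A = 6$ ($A = 1 \left(-3\right) \left(-2\right) = \left(-3\right) \left(-2\right) = 6$)
$G{\left(2 \right)} \frac{-20 + 0}{-4 - 22} A \left(-9\right) = - 6 \frac{-20 + 0}{-4 - 22} \cdot 6 \left(-9\right) = - 6 \left(- \frac{20}{-26}\right) \left(-54\right) = - 6 \left(\left(-20\right) \left(- \frac{1}{26}\right)\right) \left(-54\right) = \left(-6\right) \frac{10}{13} \left(-54\right) = \left(- \frac{60}{13}\right) \left(-54\right) = \frac{3240}{13}$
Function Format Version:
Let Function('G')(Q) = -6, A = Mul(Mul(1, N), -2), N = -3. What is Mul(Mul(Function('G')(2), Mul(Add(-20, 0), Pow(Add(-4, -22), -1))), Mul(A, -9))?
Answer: Rational(3240, 13) ≈ 249.23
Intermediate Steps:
A = 6 (A = Mul(Mul(1, -3), -2) = Mul(-3, -2) = 6)
Mul(Mul(Function('G')(2), Mul(Add(-20, 0), Pow(Add(-4, -22), -1))), Mul(A, -9)) = Mul(Mul(-6, Mul(Add(-20, 0), Pow(Add(-4, -22), -1))), Mul(6, -9)) = Mul(Mul(-6, Mul(-20, Pow(-26, -1))), -54) = Mul(Mul(-6, Mul(-20, Rational(-1, 26))), -54) = Mul(Mul(-6, Rational(10, 13)), -54) = Mul(Rational(-60, 13), -54) = Rational(3240, 13)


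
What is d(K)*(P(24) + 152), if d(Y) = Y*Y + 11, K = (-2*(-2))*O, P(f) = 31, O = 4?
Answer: 48861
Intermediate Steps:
K = 16 (K = -2*(-2)*4 = 4*4 = 16)
d(Y) = 11 + Y² (d(Y) = Y² + 11 = 11 + Y²)
d(K)*(P(24) + 152) = (11 + 16²)*(31 + 152) = (11 + 256)*183 = 267*183 = 48861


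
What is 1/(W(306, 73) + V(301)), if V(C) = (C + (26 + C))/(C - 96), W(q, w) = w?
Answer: 205/15593 ≈ 0.013147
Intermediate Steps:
V(C) = (26 + 2*C)/(-96 + C)
1/(W(306, 73) + V(301)) = 1/(73 + 2*(13 + 301)/(-96 + 301)) = 1/(73 + 2*314/205) = 1/(73 + 2*(1/205)*314) = 1/(73 + 628/205) = 1/(15593/205) = 205/15593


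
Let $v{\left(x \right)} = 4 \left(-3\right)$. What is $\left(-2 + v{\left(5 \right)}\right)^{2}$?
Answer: $196$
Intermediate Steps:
$v{\left(x \right)} = -12$
$\left(-2 + v{\left(5 \right)}\right)^{2} = \left(-2 - 12\right)^{2} = \left(-14\right)^{2} = 196$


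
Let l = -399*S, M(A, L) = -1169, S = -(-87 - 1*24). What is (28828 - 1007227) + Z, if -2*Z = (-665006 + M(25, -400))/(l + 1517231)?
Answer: -2882249293541/2945884 ≈ -9.7840e+5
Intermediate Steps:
S = 111 (S = -(-87 - 24) = -1*(-111) = 111)
l = -44289 (l = -399*111 = -44289)
Z = 666175/2945884 (Z = -(-665006 - 1169)/(2*(-44289 + 1517231)) = -(-666175)/(2*1472942) = -½*(-666175/1472942) = 666175/2945884 ≈ 0.22614)
(28828 - 1007227) + Z = (28828 - 1007227) + 666175/2945884 = -978399 + 666175/2945884 = -2882249293541/2945884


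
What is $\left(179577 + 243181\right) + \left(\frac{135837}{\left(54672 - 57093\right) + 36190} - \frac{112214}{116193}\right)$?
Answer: $\frac{1658796612762061}{3923721417} \approx 4.2276 \cdot 10^{5}$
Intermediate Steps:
$\left(179577 + 243181\right) + \left(\frac{135837}{\left(54672 - 57093\right) + 36190} - \frac{112214}{116193}\right) = 422758 + \left(\frac{135837}{-2421 + 36190} - \frac{112214}{116193}\right) = 422758 - \left(\frac{112214}{116193} - \frac{135837}{33769}\right) = 422758 + \left(135837 \cdot \frac{1}{33769} - \frac{112214}{116193}\right) = 422758 + \left(\frac{135837}{33769} - \frac{112214}{116193}\right) = 422758 + \frac{11993953975}{3923721417} = \frac{1658796612762061}{3923721417}$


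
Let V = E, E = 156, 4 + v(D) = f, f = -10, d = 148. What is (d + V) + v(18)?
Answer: 290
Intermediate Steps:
v(D) = -14 (v(D) = -4 - 10 = -14)
V = 156
(d + V) + v(18) = (148 + 156) - 14 = 304 - 14 = 290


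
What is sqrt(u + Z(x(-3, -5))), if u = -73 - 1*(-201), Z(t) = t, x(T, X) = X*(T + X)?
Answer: 2*sqrt(42) ≈ 12.961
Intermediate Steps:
u = 128 (u = -73 + 201 = 128)
sqrt(u + Z(x(-3, -5))) = sqrt(128 - 5*(-3 - 5)) = sqrt(128 - 5*(-8)) = sqrt(128 + 40) = sqrt(168) = 2*sqrt(42)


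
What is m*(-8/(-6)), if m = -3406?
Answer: -13624/3 ≈ -4541.3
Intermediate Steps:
m*(-8/(-6)) = -(-27248)/(-6) = -(-27248)*(-1)/6 = -3406*4/3 = -13624/3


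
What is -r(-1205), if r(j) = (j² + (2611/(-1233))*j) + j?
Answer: -1792007315/1233 ≈ -1.4534e+6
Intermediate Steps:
r(j) = j² - 1378*j/1233 (r(j) = (j² + (2611*(-1/1233))*j) + j = (j² - 2611*j/1233) + j = j² - 1378*j/1233)
-r(-1205) = -(-1205)*(-1378 + 1233*(-1205))/1233 = -(-1205)*(-1378 - 1485765)/1233 = -(-1205)*(-1487143)/1233 = -1*1792007315/1233 = -1792007315/1233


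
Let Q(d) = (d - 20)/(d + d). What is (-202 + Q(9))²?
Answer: 13300609/324 ≈ 41051.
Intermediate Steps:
Q(d) = (-20 + d)/(2*d) (Q(d) = (-20 + d)/((2*d)) = (-20 + d)*(1/(2*d)) = (-20 + d)/(2*d))
(-202 + Q(9))² = (-202 + (½)*(-20 + 9)/9)² = (-202 + (½)*(⅑)*(-11))² = (-202 - 11/18)² = (-3647/18)² = 13300609/324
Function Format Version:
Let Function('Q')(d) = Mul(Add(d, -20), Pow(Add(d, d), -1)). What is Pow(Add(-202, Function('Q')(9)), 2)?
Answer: Rational(13300609, 324) ≈ 41051.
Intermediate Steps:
Function('Q')(d) = Mul(Rational(1, 2), Pow(d, -1), Add(-20, d)) (Function('Q')(d) = Mul(Add(-20, d), Pow(Mul(2, d), -1)) = Mul(Add(-20, d), Mul(Rational(1, 2), Pow(d, -1))) = Mul(Rational(1, 2), Pow(d, -1), Add(-20, d)))
Pow(Add(-202, Function('Q')(9)), 2) = Pow(Add(-202, Mul(Rational(1, 2), Pow(9, -1), Add(-20, 9))), 2) = Pow(Add(-202, Mul(Rational(1, 2), Rational(1, 9), -11)), 2) = Pow(Add(-202, Rational(-11, 18)), 2) = Pow(Rational(-3647, 18), 2) = Rational(13300609, 324)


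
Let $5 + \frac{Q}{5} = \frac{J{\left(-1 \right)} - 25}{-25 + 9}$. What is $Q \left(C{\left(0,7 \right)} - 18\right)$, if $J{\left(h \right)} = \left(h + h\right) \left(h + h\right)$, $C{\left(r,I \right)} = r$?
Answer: $\frac{2655}{8} \approx 331.88$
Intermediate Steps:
$J{\left(h \right)} = 4 h^{2}$ ($J{\left(h \right)} = 2 h 2 h = 4 h^{2}$)
$Q = - \frac{295}{16}$ ($Q = -25 + 5 \frac{4 \left(-1\right)^{2} - 25}{-25 + 9} = -25 + 5 \frac{4 \cdot 1 - 25}{-16} = -25 + 5 \left(4 - 25\right) \left(- \frac{1}{16}\right) = -25 + 5 \left(\left(-21\right) \left(- \frac{1}{16}\right)\right) = -25 + 5 \cdot \frac{21}{16} = -25 + \frac{105}{16} = - \frac{295}{16} \approx -18.438$)
$Q \left(C{\left(0,7 \right)} - 18\right) = - \frac{295 \left(0 - 18\right)}{16} = \left(- \frac{295}{16}\right) \left(-18\right) = \frac{2655}{8}$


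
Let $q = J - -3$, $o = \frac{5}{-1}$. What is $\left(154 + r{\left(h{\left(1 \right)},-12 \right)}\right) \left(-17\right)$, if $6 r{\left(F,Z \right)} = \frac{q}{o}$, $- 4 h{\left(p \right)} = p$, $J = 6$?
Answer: $- \frac{26129}{10} \approx -2612.9$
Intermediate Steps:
$h{\left(p \right)} = - \frac{p}{4}$
$o = -5$ ($o = 5 \left(-1\right) = -5$)
$q = 9$ ($q = 6 - -3 = 6 + 3 = 9$)
$r{\left(F,Z \right)} = - \frac{3}{10}$ ($r{\left(F,Z \right)} = \frac{9 \frac{1}{-5}}{6} = \frac{9 \left(- \frac{1}{5}\right)}{6} = \frac{1}{6} \left(- \frac{9}{5}\right) = - \frac{3}{10}$)
$\left(154 + r{\left(h{\left(1 \right)},-12 \right)}\right) \left(-17\right) = \left(154 - \frac{3}{10}\right) \left(-17\right) = \frac{1537}{10} \left(-17\right) = - \frac{26129}{10}$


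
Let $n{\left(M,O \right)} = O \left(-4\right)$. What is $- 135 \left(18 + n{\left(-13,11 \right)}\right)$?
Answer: $3510$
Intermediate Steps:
$n{\left(M,O \right)} = - 4 O$
$- 135 \left(18 + n{\left(-13,11 \right)}\right) = - 135 \left(18 - 44\right) = \left(-135\right) \left(-26\right) = 3510$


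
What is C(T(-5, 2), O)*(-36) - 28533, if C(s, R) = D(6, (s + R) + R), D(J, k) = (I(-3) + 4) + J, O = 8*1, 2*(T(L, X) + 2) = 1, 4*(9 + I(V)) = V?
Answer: -28542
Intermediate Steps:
I(V) = -9 + V/4
T(L, X) = -3/2 (T(L, X) = -2 + (½)*1 = -2 + ½ = -3/2)
O = 8
D(J, k) = -23/4 + J (D(J, k) = ((-9 + (¼)*(-3)) + 4) + J = ((-9 - ¾) + 4) + J = (-39/4 + 4) + J = -23/4 + J)
C(s, R) = ¼ (C(s, R) = -23/4 + 6 = ¼)
C(T(-5, 2), O)*(-36) - 28533 = (¼)*(-36) - 28533 = -9 - 28533 = -28542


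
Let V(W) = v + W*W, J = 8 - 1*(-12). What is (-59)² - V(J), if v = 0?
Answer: 3081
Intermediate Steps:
J = 20 (J = 8 + 12 = 20)
V(W) = W² (V(W) = 0 + W*W = 0 + W² = W²)
(-59)² - V(J) = (-59)² - 1*20² = 3481 - 1*400 = 3481 - 400 = 3081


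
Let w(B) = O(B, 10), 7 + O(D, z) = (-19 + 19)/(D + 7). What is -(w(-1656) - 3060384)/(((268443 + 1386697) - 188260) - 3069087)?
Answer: -3060391/1602207 ≈ -1.9101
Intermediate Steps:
O(D, z) = -7 (O(D, z) = -7 + (-19 + 19)/(D + 7) = -7 + 0/(7 + D) = -7 + 0 = -7)
w(B) = -7
-(w(-1656) - 3060384)/(((268443 + 1386697) - 188260) - 3069087) = -(-7 - 3060384)/(((268443 + 1386697) - 188260) - 3069087) = -(-3060391)/((1655140 - 188260) - 3069087) = -(-3060391)/(1466880 - 3069087) = -(-3060391)/(-1602207) = -(-3060391)*(-1)/1602207 = -1*3060391/1602207 = -3060391/1602207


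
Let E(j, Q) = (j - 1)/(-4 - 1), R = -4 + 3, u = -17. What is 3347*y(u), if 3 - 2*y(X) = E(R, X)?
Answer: 43511/10 ≈ 4351.1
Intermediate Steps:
R = -1
E(j, Q) = ⅕ - j/5 (E(j, Q) = (-1 + j)/(-5) = (-1 + j)*(-⅕) = ⅕ - j/5)
y(X) = 13/10 (y(X) = 3/2 - (⅕ - ⅕*(-1))/2 = 3/2 - (⅕ + ⅕)/2 = 3/2 - ½*⅖ = 3/2 - ⅕ = 13/10)
3347*y(u) = 3347*(13/10) = 43511/10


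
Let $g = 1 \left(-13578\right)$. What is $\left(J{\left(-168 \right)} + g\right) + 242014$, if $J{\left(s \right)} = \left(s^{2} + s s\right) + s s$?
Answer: $313108$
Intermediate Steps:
$g = -13578$
$J{\left(s \right)} = 3 s^{2}$ ($J{\left(s \right)} = \left(s^{2} + s^{2}\right) + s^{2} = 2 s^{2} + s^{2} = 3 s^{2}$)
$\left(J{\left(-168 \right)} + g\right) + 242014 = \left(3 \left(-168\right)^{2} - 13578\right) + 242014 = \left(3 \cdot 28224 - 13578\right) + 242014 = \left(84672 - 13578\right) + 242014 = 71094 + 242014 = 313108$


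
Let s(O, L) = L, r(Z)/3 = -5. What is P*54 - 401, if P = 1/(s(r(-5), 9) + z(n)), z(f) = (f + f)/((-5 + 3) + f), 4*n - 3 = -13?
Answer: -36005/91 ≈ -395.66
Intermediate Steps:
r(Z) = -15 (r(Z) = 3*(-5) = -15)
n = -5/2 (n = 3/4 + (1/4)*(-13) = 3/4 - 13/4 = -5/2 ≈ -2.5000)
z(f) = 2*f/(-2 + f) (z(f) = (2*f)/(-2 + f) = 2*f/(-2 + f))
P = 9/91 (P = 1/(9 + 2*(-5/2)/(-2 - 5/2)) = 1/(9 + 2*(-5/2)/(-9/2)) = 1/(9 + 2*(-5/2)*(-2/9)) = 1/(9 + 10/9) = 1/(91/9) = 9/91 ≈ 0.098901)
P*54 - 401 = (9/91)*54 - 401 = 486/91 - 401 = -36005/91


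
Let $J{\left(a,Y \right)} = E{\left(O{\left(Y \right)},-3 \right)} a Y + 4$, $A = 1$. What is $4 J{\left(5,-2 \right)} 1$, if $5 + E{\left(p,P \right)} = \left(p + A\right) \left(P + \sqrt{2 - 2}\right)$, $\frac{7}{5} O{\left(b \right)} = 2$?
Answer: $\frac{3552}{7} \approx 507.43$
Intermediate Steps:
$O{\left(b \right)} = \frac{10}{7}$ ($O{\left(b \right)} = \frac{5}{7} \cdot 2 = \frac{10}{7}$)
$E{\left(p,P \right)} = -5 + P \left(1 + p\right)$ ($E{\left(p,P \right)} = -5 + \left(p + 1\right) \left(P + \sqrt{2 - 2}\right) = -5 + \left(1 + p\right) \left(P + \sqrt{0}\right) = -5 + \left(1 + p\right) \left(P + 0\right) = -5 + \left(1 + p\right) P = -5 + P \left(1 + p\right)$)
$J{\left(a,Y \right)} = 4 - \frac{86 Y a}{7}$ ($J{\left(a,Y \right)} = \left(-5 - 3 - \frac{30}{7}\right) a Y + 4 = - \frac{86 a}{7} Y + 4 = - \frac{86 Y a}{7} + 4 = 4 - \frac{86 Y a}{7}$)
$4 J{\left(5,-2 \right)} 1 = 4 \left(4 - \left(- \frac{172}{7}\right) 5\right) 1 = 4 \left(4 + \frac{860}{7}\right) 1 = 4 \cdot \frac{888}{7} \cdot 1 = \frac{3552}{7} \cdot 1 = \frac{3552}{7}$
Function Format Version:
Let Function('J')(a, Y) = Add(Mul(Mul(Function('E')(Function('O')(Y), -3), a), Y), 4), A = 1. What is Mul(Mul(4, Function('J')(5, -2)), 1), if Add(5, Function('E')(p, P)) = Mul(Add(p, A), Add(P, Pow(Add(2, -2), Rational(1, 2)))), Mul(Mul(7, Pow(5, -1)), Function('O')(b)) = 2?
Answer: Rational(3552, 7) ≈ 507.43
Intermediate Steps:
Function('O')(b) = Rational(10, 7) (Function('O')(b) = Mul(Rational(5, 7), 2) = Rational(10, 7))
Function('E')(p, P) = Add(-5, Mul(P, Add(1, p))) (Function('E')(p, P) = Add(-5, Mul(Add(p, 1), Add(P, Pow(Add(2, -2), Rational(1, 2))))) = Add(-5, Mul(Add(1, p), Add(P, Pow(0, Rational(1, 2))))) = Add(-5, Mul(Add(1, p), Add(P, 0))) = Add(-5, Mul(Add(1, p), P)) = Add(-5, Mul(P, Add(1, p))))
Function('J')(a, Y) = Add(4, Mul(Rational(-86, 7), Y, a)) (Function('J')(a, Y) = Add(Mul(Mul(Add(-5, -3, Mul(-3, Rational(10, 7))), a), Y), 4) = Add(Mul(Mul(Add(-5, -3, Rational(-30, 7)), a), Y), 4) = Add(Mul(Mul(Rational(-86, 7), a), Y), 4) = Add(Mul(Rational(-86, 7), Y, a), 4) = Add(4, Mul(Rational(-86, 7), Y, a)))
Mul(Mul(4, Function('J')(5, -2)), 1) = Mul(Mul(4, Add(4, Mul(Rational(-86, 7), -2, 5))), 1) = Mul(Mul(4, Add(4, Rational(860, 7))), 1) = Mul(Mul(4, Rational(888, 7)), 1) = Mul(Rational(3552, 7), 1) = Rational(3552, 7)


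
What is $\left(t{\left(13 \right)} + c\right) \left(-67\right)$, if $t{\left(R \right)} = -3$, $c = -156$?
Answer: $10653$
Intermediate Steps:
$\left(t{\left(13 \right)} + c\right) \left(-67\right) = \left(-3 - 156\right) \left(-67\right) = \left(-159\right) \left(-67\right) = 10653$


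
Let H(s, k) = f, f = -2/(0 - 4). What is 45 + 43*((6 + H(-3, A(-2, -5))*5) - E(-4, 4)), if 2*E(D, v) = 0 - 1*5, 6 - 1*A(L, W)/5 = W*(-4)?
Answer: 518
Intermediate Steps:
A(L, W) = 30 + 20*W (A(L, W) = 30 - 5*W*(-4) = 30 - (-20)*W = 30 + 20*W)
E(D, v) = -5/2 (E(D, v) = (0 - 1*5)/2 = (0 - 5)/2 = (½)*(-5) = -5/2)
f = ½ (f = -2/(-4) = -2*(-¼) = ½ ≈ 0.50000)
H(s, k) = ½
45 + 43*((6 + H(-3, A(-2, -5))*5) - E(-4, 4)) = 45 + 43*((6 + (½)*5) - 1*(-5/2)) = 45 + 43*((6 + 5/2) + 5/2) = 45 + 43*(17/2 + 5/2) = 45 + 43*11 = 45 + 473 = 518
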